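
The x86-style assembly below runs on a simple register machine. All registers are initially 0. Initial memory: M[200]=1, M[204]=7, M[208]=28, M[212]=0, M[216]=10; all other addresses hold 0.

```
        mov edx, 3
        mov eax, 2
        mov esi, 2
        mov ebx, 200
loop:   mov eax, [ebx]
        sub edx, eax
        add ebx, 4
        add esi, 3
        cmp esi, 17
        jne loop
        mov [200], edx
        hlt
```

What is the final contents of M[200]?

mov edx, 3 → edx=3
mov eax, 2 → eax=2
mov esi, 2 → esi=2
mov ebx, 200 → ebx=200
mov eax, [ebx] → eax=M[200]=1
sub edx, eax → edx=3-1=2
add ebx, 4 → ebx=200+4=204
add esi, 3 → esi=2+3=5
cmp esi, 17  (cmp 5,17)
jne loop: taken
mov eax, [ebx] → eax=M[204]=7
sub edx, eax → edx=2-7=-5
add ebx, 4 → ebx=204+4=208
add esi, 3 → esi=5+3=8
cmp esi, 17  (cmp 8,17)
jne loop: taken
mov eax, [ebx] → eax=M[208]=28
sub edx, eax → edx=(-5)-28=-33
add ebx, 4 → ebx=208+4=212
add esi, 3 → esi=8+3=11
cmp esi, 17  (cmp 11,17)
jne loop: taken
mov eax, [ebx] → eax=M[212]=0
sub edx, eax → edx=(-33)-0=-33
add ebx, 4 → ebx=212+4=216
add esi, 3 → esi=11+3=14
cmp esi, 17  (cmp 14,17)
jne loop: taken
mov eax, [ebx] → eax=M[216]=10
sub edx, eax → edx=(-33)-10=-43
add ebx, 4 → ebx=216+4=220
add esi, 3 → esi=14+3=17
cmp esi, 17  (cmp 17,17)
jne loop: not taken
mov [200], edx → M[200]=-43
halt.

-43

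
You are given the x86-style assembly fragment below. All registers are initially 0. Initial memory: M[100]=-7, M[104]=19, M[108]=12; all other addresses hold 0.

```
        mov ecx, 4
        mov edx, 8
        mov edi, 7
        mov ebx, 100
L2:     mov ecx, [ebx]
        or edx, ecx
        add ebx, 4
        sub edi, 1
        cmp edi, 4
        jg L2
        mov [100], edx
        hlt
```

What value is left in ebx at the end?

ecx=4
edx=8
edi=7
ebx=100
ecx=M[100]=-7
edx=8|(-7)=-7
ebx=100+4=104
edi=7-1=6
cmp edi, 4  (cmp 6,4)
jg L2: taken
ecx=M[104]=19
edx=(-7)|19=-5
ebx=104+4=108
edi=6-1=5
cmp edi, 4  (cmp 5,4)
jg L2: taken
ecx=M[108]=12
edx=(-5)|12=-1
ebx=108+4=112
edi=5-1=4
cmp edi, 4  (cmp 4,4)
jg L2: not taken
mov [100], edx → M[100]=-1
halt.

112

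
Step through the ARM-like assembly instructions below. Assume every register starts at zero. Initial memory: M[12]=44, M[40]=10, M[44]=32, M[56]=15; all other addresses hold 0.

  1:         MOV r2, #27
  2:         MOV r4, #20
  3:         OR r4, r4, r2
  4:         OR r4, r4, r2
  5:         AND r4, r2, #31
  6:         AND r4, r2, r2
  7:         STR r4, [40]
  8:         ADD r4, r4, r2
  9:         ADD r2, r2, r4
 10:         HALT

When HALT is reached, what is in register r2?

81

MOV r2, #27 → r2=27
MOV r4, #20 → r4=20
OR r4, r4, r2 → r4=20|27=31
OR r4, r4, r2 → r4=31|27=31
AND r4, r2, #31 → r4=27&31=27
AND r4, r2, r2 → r4=27&27=27
STR r4, [40] → M[40]=27
ADD r4, r4, r2 → r4=27+27=54
ADD r2, r2, r4 → r2=27+54=81
halt.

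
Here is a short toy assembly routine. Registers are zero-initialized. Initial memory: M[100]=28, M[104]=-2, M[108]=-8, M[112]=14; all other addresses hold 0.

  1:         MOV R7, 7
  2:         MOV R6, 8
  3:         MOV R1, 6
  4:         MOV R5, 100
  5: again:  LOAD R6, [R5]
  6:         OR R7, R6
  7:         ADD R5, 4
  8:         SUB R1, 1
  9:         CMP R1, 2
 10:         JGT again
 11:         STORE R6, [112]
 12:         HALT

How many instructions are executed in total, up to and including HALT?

R7=7
R6=8
R1=6
R5=100
R6=M[100]=28
R7=7|28=31
R5=100+4=104
R1=6-1=5
CMP R1, 2  (cmp 5,2)
JGT again: taken
R6=M[104]=-2
R7=31|(-2)=-1
R5=104+4=108
R1=5-1=4
CMP R1, 2  (cmp 4,2)
JGT again: taken
R6=M[108]=-8
R7=(-1)|(-8)=-1
R5=108+4=112
R1=4-1=3
CMP R1, 2  (cmp 3,2)
JGT again: taken
R6=M[112]=14
R7=(-1)|14=-1
R5=112+4=116
R1=3-1=2
CMP R1, 2  (cmp 2,2)
JGT again: not taken
STORE R6, [112] → M[112]=14
halt.
Total executed instructions: 30.

30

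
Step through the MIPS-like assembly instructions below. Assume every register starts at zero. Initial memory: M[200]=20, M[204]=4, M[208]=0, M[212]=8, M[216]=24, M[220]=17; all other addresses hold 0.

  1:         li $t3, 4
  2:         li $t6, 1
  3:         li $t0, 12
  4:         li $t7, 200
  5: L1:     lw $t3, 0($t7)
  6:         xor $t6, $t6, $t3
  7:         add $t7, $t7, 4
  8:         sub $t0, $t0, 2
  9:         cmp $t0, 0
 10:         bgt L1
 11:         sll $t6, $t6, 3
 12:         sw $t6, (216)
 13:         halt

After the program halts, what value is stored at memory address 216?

$t3=4
$t6=1
$t0=12
$t7=200
$t3=M[200]=20
$t6=1^20=21
$t7=200+4=204
$t0=12-2=10
cmp $t0, 0  (cmp 10,0)
bgt L1: taken
$t3=M[204]=4
$t6=21^4=17
$t7=204+4=208
$t0=10-2=8
cmp $t0, 0  (cmp 8,0)
bgt L1: taken
$t3=M[208]=0
$t6=17^0=17
$t7=208+4=212
$t0=8-2=6
cmp $t0, 0  (cmp 6,0)
bgt L1: taken
$t3=M[212]=8
$t6=17^8=25
$t7=212+4=216
$t0=6-2=4
cmp $t0, 0  (cmp 4,0)
bgt L1: taken
$t3=M[216]=24
$t6=25^24=1
$t7=216+4=220
$t0=4-2=2
cmp $t0, 0  (cmp 2,0)
bgt L1: taken
$t3=M[220]=17
$t6=1^17=16
$t7=220+4=224
$t0=2-2=0
cmp $t0, 0  (cmp 0,0)
bgt L1: not taken
$t6=16<<3=128
sw $t6, (216) → M[216]=128
halt.

128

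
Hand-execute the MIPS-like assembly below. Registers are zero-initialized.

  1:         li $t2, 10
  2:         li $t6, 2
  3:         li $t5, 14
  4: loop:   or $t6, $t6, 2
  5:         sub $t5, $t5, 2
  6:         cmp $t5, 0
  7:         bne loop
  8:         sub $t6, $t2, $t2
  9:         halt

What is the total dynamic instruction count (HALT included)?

$t2=10
$t6=2
$t5=14
$t6=2|2=2
$t5=14-2=12
cmp $t5, 0  (cmp 12,0)
bne loop: taken
$t6=2|2=2
$t5=12-2=10
cmp $t5, 0  (cmp 10,0)
bne loop: taken
$t6=2|2=2
$t5=10-2=8
cmp $t5, 0  (cmp 8,0)
bne loop: taken
$t6=2|2=2
$t5=8-2=6
cmp $t5, 0  (cmp 6,0)
bne loop: taken
$t6=2|2=2
$t5=6-2=4
cmp $t5, 0  (cmp 4,0)
bne loop: taken
$t6=2|2=2
$t5=4-2=2
cmp $t5, 0  (cmp 2,0)
bne loop: taken
$t6=2|2=2
$t5=2-2=0
cmp $t5, 0  (cmp 0,0)
bne loop: not taken
$t6=10-10=0
halt.
Total executed instructions: 33.

33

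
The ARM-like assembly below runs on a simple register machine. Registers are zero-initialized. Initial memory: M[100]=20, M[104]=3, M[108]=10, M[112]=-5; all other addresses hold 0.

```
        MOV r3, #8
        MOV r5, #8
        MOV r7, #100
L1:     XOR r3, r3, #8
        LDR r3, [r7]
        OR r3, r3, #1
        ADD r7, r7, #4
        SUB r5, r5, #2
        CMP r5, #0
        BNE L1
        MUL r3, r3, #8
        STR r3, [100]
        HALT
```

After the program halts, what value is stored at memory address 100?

r3=8
r5=8
r7=100
r3=8^8=0
r3=M[100]=20
r3=20|1=21
r7=100+4=104
r5=8-2=6
CMP r5, #0  (cmp 6,0)
BNE L1: taken
r3=21^8=29
r3=M[104]=3
r3=3|1=3
r7=104+4=108
r5=6-2=4
CMP r5, #0  (cmp 4,0)
BNE L1: taken
r3=3^8=11
r3=M[108]=10
r3=10|1=11
r7=108+4=112
r5=4-2=2
CMP r5, #0  (cmp 2,0)
BNE L1: taken
r3=11^8=3
r3=M[112]=-5
r3=(-5)|1=-5
r7=112+4=116
r5=2-2=0
CMP r5, #0  (cmp 0,0)
BNE L1: not taken
r3=(-5)*8=-40
STR r3, [100] → M[100]=-40
halt.

-40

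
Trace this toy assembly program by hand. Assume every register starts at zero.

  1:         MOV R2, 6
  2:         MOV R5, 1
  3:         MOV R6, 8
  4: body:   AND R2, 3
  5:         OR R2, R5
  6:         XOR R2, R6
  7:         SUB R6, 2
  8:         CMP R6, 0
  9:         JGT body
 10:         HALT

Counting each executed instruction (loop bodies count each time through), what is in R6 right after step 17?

4

R2=6
R5=1
R6=8
R2=6&3=2
R2=2|1=3
R2=3^8=11
R6=8-2=6
CMP R6, 0  (cmp 6,0)
JGT body: taken
R2=11&3=3
R2=3|1=3
R2=3^6=5
R6=6-2=4
CMP R6, 0  (cmp 4,0)
JGT body: taken
R2=5&3=1
R2=1|1=1
After step 17: R6 = 4.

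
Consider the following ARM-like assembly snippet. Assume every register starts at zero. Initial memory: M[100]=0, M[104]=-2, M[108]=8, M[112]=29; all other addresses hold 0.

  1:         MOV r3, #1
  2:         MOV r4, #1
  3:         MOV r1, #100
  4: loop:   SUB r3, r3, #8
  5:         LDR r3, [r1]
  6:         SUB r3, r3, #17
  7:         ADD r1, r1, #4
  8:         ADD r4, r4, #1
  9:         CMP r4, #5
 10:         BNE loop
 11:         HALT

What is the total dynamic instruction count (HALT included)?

after MOV r3, #1: r3=1
after MOV r4, #1: r4=1
after MOV r1, #100: r1=100
after SUB r3, r3, #8: r3=1-8=-7
after LDR r3, [r1]: r3=M[100]=0
after SUB r3, r3, #17: r3=0-17=-17
after ADD r1, r1, #4: r1=100+4=104
after ADD r4, r4, #1: r4=1+1=2
CMP r4, #5  (cmp 2,5)
BNE loop: taken
after SUB r3, r3, #8: r3=(-17)-8=-25
after LDR r3, [r1]: r3=M[104]=-2
after SUB r3, r3, #17: r3=(-2)-17=-19
after ADD r1, r1, #4: r1=104+4=108
after ADD r4, r4, #1: r4=2+1=3
CMP r4, #5  (cmp 3,5)
BNE loop: taken
after SUB r3, r3, #8: r3=(-19)-8=-27
after LDR r3, [r1]: r3=M[108]=8
after SUB r3, r3, #17: r3=8-17=-9
after ADD r1, r1, #4: r1=108+4=112
after ADD r4, r4, #1: r4=3+1=4
CMP r4, #5  (cmp 4,5)
BNE loop: taken
after SUB r3, r3, #8: r3=(-9)-8=-17
after LDR r3, [r1]: r3=M[112]=29
after SUB r3, r3, #17: r3=29-17=12
after ADD r1, r1, #4: r1=112+4=116
after ADD r4, r4, #1: r4=4+1=5
CMP r4, #5  (cmp 5,5)
BNE loop: not taken
halt.
Total executed instructions: 32.

32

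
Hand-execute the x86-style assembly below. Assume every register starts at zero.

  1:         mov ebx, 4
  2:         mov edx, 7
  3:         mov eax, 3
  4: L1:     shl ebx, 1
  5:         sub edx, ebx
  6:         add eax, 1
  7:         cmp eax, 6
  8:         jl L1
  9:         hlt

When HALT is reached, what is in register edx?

ebx=4
edx=7
eax=3
ebx=4<<1=8
edx=7-8=-1
eax=3+1=4
cmp eax, 6  (cmp 4,6)
jl L1: taken
ebx=8<<1=16
edx=(-1)-16=-17
eax=4+1=5
cmp eax, 6  (cmp 5,6)
jl L1: taken
ebx=16<<1=32
edx=(-17)-32=-49
eax=5+1=6
cmp eax, 6  (cmp 6,6)
jl L1: not taken
halt.

-49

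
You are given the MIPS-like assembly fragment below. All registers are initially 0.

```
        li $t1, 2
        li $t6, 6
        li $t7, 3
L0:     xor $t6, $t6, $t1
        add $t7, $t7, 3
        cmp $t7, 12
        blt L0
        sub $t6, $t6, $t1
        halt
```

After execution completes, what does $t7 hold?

12

after li $t1, 2: $t1=2
after li $t6, 6: $t6=6
after li $t7, 3: $t7=3
after xor $t6, $t6, $t1: $t6=6^2=4
after add $t7, $t7, 3: $t7=3+3=6
cmp $t7, 12  (cmp 6,12)
blt L0: taken
after xor $t6, $t6, $t1: $t6=4^2=6
after add $t7, $t7, 3: $t7=6+3=9
cmp $t7, 12  (cmp 9,12)
blt L0: taken
after xor $t6, $t6, $t1: $t6=6^2=4
after add $t7, $t7, 3: $t7=9+3=12
cmp $t7, 12  (cmp 12,12)
blt L0: not taken
after sub $t6, $t6, $t1: $t6=4-2=2
halt.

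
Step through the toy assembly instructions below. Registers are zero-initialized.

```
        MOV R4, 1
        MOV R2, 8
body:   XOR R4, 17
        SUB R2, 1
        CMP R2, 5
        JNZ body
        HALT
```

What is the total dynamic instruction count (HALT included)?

R4=1
R2=8
R4=1^17=16
R2=8-1=7
CMP R2, 5  (cmp 7,5)
JNZ body: taken
R4=16^17=1
R2=7-1=6
CMP R2, 5  (cmp 6,5)
JNZ body: taken
R4=1^17=16
R2=6-1=5
CMP R2, 5  (cmp 5,5)
JNZ body: not taken
halt.
Total executed instructions: 15.

15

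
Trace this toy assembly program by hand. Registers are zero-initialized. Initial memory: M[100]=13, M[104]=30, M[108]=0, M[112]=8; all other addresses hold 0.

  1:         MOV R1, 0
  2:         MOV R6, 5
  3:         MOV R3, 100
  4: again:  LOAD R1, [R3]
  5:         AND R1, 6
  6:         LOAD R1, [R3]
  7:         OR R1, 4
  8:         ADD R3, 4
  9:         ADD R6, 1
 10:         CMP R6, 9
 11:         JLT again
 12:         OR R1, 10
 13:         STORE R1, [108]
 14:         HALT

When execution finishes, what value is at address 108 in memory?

after MOV R1, 0: R1=0
after MOV R6, 5: R6=5
after MOV R3, 100: R3=100
after LOAD R1, [R3]: R1=M[100]=13
after AND R1, 6: R1=13&6=4
after LOAD R1, [R3]: R1=M[100]=13
after OR R1, 4: R1=13|4=13
after ADD R3, 4: R3=100+4=104
after ADD R6, 1: R6=5+1=6
CMP R6, 9  (cmp 6,9)
JLT again: taken
after LOAD R1, [R3]: R1=M[104]=30
after AND R1, 6: R1=30&6=6
after LOAD R1, [R3]: R1=M[104]=30
after OR R1, 4: R1=30|4=30
after ADD R3, 4: R3=104+4=108
after ADD R6, 1: R6=6+1=7
CMP R6, 9  (cmp 7,9)
JLT again: taken
after LOAD R1, [R3]: R1=M[108]=0
after AND R1, 6: R1=0&6=0
after LOAD R1, [R3]: R1=M[108]=0
after OR R1, 4: R1=0|4=4
after ADD R3, 4: R3=108+4=112
after ADD R6, 1: R6=7+1=8
CMP R6, 9  (cmp 8,9)
JLT again: taken
after LOAD R1, [R3]: R1=M[112]=8
after AND R1, 6: R1=8&6=0
after LOAD R1, [R3]: R1=M[112]=8
after OR R1, 4: R1=8|4=12
after ADD R3, 4: R3=112+4=116
after ADD R6, 1: R6=8+1=9
CMP R6, 9  (cmp 9,9)
JLT again: not taken
after OR R1, 10: R1=12|10=14
STORE R1, [108] → M[108]=14
halt.

14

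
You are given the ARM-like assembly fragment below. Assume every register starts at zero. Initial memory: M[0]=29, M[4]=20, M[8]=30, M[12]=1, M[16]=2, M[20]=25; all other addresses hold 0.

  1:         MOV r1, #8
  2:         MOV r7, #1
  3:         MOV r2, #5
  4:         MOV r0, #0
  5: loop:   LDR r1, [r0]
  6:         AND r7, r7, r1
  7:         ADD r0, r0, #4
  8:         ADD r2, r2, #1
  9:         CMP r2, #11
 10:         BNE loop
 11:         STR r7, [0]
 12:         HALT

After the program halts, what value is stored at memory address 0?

0

r1=8
r7=1
r2=5
r0=0
r1=M[0]=29
r7=1&29=1
r0=0+4=4
r2=5+1=6
CMP r2, #11  (cmp 6,11)
BNE loop: taken
r1=M[4]=20
r7=1&20=0
r0=4+4=8
r2=6+1=7
CMP r2, #11  (cmp 7,11)
BNE loop: taken
r1=M[8]=30
r7=0&30=0
r0=8+4=12
r2=7+1=8
CMP r2, #11  (cmp 8,11)
BNE loop: taken
r1=M[12]=1
r7=0&1=0
r0=12+4=16
r2=8+1=9
CMP r2, #11  (cmp 9,11)
BNE loop: taken
r1=M[16]=2
r7=0&2=0
r0=16+4=20
r2=9+1=10
CMP r2, #11  (cmp 10,11)
BNE loop: taken
r1=M[20]=25
r7=0&25=0
r0=20+4=24
r2=10+1=11
CMP r2, #11  (cmp 11,11)
BNE loop: not taken
STR r7, [0] → M[0]=0
halt.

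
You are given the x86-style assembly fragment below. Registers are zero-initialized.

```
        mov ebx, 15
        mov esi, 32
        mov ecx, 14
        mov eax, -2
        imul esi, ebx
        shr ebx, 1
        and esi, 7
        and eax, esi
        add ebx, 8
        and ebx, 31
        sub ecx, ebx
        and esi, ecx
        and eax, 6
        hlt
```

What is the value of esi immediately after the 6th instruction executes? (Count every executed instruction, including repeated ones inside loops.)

480

mov ebx, 15 → ebx=15
mov esi, 32 → esi=32
mov ecx, 14 → ecx=14
mov eax, -2 → eax=-2
imul esi, ebx → esi=32*15=480
shr ebx, 1 → ebx=15>>1=7
After step 6: esi = 480.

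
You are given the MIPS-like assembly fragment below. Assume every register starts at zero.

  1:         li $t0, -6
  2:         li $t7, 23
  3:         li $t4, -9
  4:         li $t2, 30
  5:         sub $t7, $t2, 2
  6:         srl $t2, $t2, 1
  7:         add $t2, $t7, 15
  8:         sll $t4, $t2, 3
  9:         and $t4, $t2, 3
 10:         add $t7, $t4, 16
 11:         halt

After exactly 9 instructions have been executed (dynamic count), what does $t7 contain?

li $t0, -6 → $t0=-6
li $t7, 23 → $t7=23
li $t4, -9 → $t4=-9
li $t2, 30 → $t2=30
sub $t7, $t2, 2 → $t7=30-2=28
srl $t2, $t2, 1 → $t2=30>>1=15
add $t2, $t7, 15 → $t2=28+15=43
sll $t4, $t2, 3 → $t4=43<<3=344
and $t4, $t2, 3 → $t4=43&3=3
After step 9: $t7 = 28.

28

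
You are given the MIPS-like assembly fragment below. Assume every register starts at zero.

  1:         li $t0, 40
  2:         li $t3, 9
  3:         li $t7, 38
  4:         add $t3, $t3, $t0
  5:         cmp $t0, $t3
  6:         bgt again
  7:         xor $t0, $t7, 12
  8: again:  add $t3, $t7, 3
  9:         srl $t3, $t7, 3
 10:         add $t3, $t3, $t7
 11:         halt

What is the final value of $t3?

$t0=40
$t3=9
$t7=38
$t3=9+40=49
cmp $t0, $t3  (cmp 40,49)
bgt again: not taken
$t0=38^12=42
$t3=38+3=41
$t3=38>>3=4
$t3=4+38=42
halt.

42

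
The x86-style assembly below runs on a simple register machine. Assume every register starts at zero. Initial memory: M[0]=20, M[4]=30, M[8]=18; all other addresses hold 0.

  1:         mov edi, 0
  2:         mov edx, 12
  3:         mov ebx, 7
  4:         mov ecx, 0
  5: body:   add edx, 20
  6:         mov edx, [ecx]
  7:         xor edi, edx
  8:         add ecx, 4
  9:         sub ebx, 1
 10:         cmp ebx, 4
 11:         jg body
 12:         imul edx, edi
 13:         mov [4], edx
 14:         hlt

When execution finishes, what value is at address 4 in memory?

432

edi=0
edx=12
ebx=7
ecx=0
edx=12+20=32
edx=M[0]=20
edi=0^20=20
ecx=0+4=4
ebx=7-1=6
cmp ebx, 4  (cmp 6,4)
jg body: taken
edx=20+20=40
edx=M[4]=30
edi=20^30=10
ecx=4+4=8
ebx=6-1=5
cmp ebx, 4  (cmp 5,4)
jg body: taken
edx=30+20=50
edx=M[8]=18
edi=10^18=24
ecx=8+4=12
ebx=5-1=4
cmp ebx, 4  (cmp 4,4)
jg body: not taken
edx=18*24=432
mov [4], edx → M[4]=432
halt.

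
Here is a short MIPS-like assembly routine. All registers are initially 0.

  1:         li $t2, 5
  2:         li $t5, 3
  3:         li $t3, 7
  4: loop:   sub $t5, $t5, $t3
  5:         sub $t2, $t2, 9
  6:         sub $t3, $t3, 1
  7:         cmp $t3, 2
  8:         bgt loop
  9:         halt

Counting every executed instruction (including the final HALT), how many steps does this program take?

li $t2, 5 → $t2=5
li $t5, 3 → $t5=3
li $t3, 7 → $t3=7
sub $t5, $t5, $t3 → $t5=3-7=-4
sub $t2, $t2, 9 → $t2=5-9=-4
sub $t3, $t3, 1 → $t3=7-1=6
cmp $t3, 2  (cmp 6,2)
bgt loop: taken
sub $t5, $t5, $t3 → $t5=(-4)-6=-10
sub $t2, $t2, 9 → $t2=(-4)-9=-13
sub $t3, $t3, 1 → $t3=6-1=5
cmp $t3, 2  (cmp 5,2)
bgt loop: taken
sub $t5, $t5, $t3 → $t5=(-10)-5=-15
sub $t2, $t2, 9 → $t2=(-13)-9=-22
sub $t3, $t3, 1 → $t3=5-1=4
cmp $t3, 2  (cmp 4,2)
bgt loop: taken
sub $t5, $t5, $t3 → $t5=(-15)-4=-19
sub $t2, $t2, 9 → $t2=(-22)-9=-31
sub $t3, $t3, 1 → $t3=4-1=3
cmp $t3, 2  (cmp 3,2)
bgt loop: taken
sub $t5, $t5, $t3 → $t5=(-19)-3=-22
sub $t2, $t2, 9 → $t2=(-31)-9=-40
sub $t3, $t3, 1 → $t3=3-1=2
cmp $t3, 2  (cmp 2,2)
bgt loop: not taken
halt.
Total executed instructions: 29.

29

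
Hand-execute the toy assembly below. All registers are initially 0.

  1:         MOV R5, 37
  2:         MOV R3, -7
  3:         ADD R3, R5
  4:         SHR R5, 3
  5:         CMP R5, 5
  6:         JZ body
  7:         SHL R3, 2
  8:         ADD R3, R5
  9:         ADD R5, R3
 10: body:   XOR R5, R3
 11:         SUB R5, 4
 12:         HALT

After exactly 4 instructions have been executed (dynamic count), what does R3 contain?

30

after MOV R5, 37: R5=37
after MOV R3, -7: R3=-7
after ADD R3, R5: R3=(-7)+37=30
after SHR R5, 3: R5=37>>3=4
After step 4: R3 = 30.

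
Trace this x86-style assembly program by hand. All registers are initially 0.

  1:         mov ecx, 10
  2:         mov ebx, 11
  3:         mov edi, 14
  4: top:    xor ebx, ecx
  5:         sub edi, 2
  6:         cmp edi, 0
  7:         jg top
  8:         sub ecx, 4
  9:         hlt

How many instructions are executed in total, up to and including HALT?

after mov ecx, 10: ecx=10
after mov ebx, 11: ebx=11
after mov edi, 14: edi=14
after xor ebx, ecx: ebx=11^10=1
after sub edi, 2: edi=14-2=12
cmp edi, 0  (cmp 12,0)
jg top: taken
after xor ebx, ecx: ebx=1^10=11
after sub edi, 2: edi=12-2=10
cmp edi, 0  (cmp 10,0)
jg top: taken
after xor ebx, ecx: ebx=11^10=1
after sub edi, 2: edi=10-2=8
cmp edi, 0  (cmp 8,0)
jg top: taken
after xor ebx, ecx: ebx=1^10=11
after sub edi, 2: edi=8-2=6
cmp edi, 0  (cmp 6,0)
jg top: taken
after xor ebx, ecx: ebx=11^10=1
after sub edi, 2: edi=6-2=4
cmp edi, 0  (cmp 4,0)
jg top: taken
after xor ebx, ecx: ebx=1^10=11
after sub edi, 2: edi=4-2=2
cmp edi, 0  (cmp 2,0)
jg top: taken
after xor ebx, ecx: ebx=11^10=1
after sub edi, 2: edi=2-2=0
cmp edi, 0  (cmp 0,0)
jg top: not taken
after sub ecx, 4: ecx=10-4=6
halt.
Total executed instructions: 33.

33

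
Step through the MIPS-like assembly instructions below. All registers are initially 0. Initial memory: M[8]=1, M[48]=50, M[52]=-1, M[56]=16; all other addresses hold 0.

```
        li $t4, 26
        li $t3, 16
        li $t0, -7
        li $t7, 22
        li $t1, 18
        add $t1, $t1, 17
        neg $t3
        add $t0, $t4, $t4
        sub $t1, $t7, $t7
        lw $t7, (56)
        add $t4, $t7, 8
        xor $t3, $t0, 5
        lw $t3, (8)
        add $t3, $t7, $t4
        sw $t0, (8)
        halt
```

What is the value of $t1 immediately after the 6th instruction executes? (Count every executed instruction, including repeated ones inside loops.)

35

after li $t4, 26: $t4=26
after li $t3, 16: $t3=16
after li $t0, -7: $t0=-7
after li $t7, 22: $t7=22
after li $t1, 18: $t1=18
after add $t1, $t1, 17: $t1=18+17=35
After step 6: $t1 = 35.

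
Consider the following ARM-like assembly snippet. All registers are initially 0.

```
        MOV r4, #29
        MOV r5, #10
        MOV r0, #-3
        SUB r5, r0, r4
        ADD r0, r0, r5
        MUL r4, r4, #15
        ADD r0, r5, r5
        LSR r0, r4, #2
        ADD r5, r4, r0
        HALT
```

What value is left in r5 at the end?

r4=29
r5=10
r0=-3
r5=(-3)-29=-32
r0=(-3)+(-32)=-35
r4=29*15=435
r0=(-32)+(-32)=-64
r0=435>>2=108
r5=435+108=543
halt.

543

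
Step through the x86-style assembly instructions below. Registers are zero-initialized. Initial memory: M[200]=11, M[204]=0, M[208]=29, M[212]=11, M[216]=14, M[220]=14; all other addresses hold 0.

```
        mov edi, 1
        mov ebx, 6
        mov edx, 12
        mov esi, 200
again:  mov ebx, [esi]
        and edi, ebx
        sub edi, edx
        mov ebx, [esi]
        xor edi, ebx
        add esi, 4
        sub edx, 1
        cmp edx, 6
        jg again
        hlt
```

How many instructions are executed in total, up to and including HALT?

mov edi, 1 → edi=1
mov ebx, 6 → ebx=6
mov edx, 12 → edx=12
mov esi, 200 → esi=200
mov ebx, [esi] → ebx=M[200]=11
and edi, ebx → edi=1&11=1
sub edi, edx → edi=1-12=-11
mov ebx, [esi] → ebx=M[200]=11
xor edi, ebx → edi=(-11)^11=-2
add esi, 4 → esi=200+4=204
sub edx, 1 → edx=12-1=11
cmp edx, 6  (cmp 11,6)
jg again: taken
mov ebx, [esi] → ebx=M[204]=0
and edi, ebx → edi=(-2)&0=0
sub edi, edx → edi=0-11=-11
mov ebx, [esi] → ebx=M[204]=0
xor edi, ebx → edi=(-11)^0=-11
add esi, 4 → esi=204+4=208
sub edx, 1 → edx=11-1=10
cmp edx, 6  (cmp 10,6)
jg again: taken
mov ebx, [esi] → ebx=M[208]=29
and edi, ebx → edi=(-11)&29=21
sub edi, edx → edi=21-10=11
mov ebx, [esi] → ebx=M[208]=29
xor edi, ebx → edi=11^29=22
add esi, 4 → esi=208+4=212
sub edx, 1 → edx=10-1=9
cmp edx, 6  (cmp 9,6)
jg again: taken
mov ebx, [esi] → ebx=M[212]=11
and edi, ebx → edi=22&11=2
sub edi, edx → edi=2-9=-7
mov ebx, [esi] → ebx=M[212]=11
xor edi, ebx → edi=(-7)^11=-14
add esi, 4 → esi=212+4=216
sub edx, 1 → edx=9-1=8
cmp edx, 6  (cmp 8,6)
jg again: taken
mov ebx, [esi] → ebx=M[216]=14
and edi, ebx → edi=(-14)&14=2
sub edi, edx → edi=2-8=-6
mov ebx, [esi] → ebx=M[216]=14
xor edi, ebx → edi=(-6)^14=-12
add esi, 4 → esi=216+4=220
sub edx, 1 → edx=8-1=7
cmp edx, 6  (cmp 7,6)
jg again: taken
mov ebx, [esi] → ebx=M[220]=14
and edi, ebx → edi=(-12)&14=4
sub edi, edx → edi=4-7=-3
mov ebx, [esi] → ebx=M[220]=14
xor edi, ebx → edi=(-3)^14=-13
add esi, 4 → esi=220+4=224
sub edx, 1 → edx=7-1=6
cmp edx, 6  (cmp 6,6)
jg again: not taken
halt.
Total executed instructions: 59.

59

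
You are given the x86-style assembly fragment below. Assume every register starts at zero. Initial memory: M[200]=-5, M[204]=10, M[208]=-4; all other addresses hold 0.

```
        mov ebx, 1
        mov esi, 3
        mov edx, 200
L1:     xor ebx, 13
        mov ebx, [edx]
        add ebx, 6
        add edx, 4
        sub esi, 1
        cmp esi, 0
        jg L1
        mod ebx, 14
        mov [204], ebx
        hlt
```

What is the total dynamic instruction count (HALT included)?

27

after mov ebx, 1: ebx=1
after mov esi, 3: esi=3
after mov edx, 200: edx=200
after xor ebx, 13: ebx=1^13=12
after mov ebx, [edx]: ebx=M[200]=-5
after add ebx, 6: ebx=(-5)+6=1
after add edx, 4: edx=200+4=204
after sub esi, 1: esi=3-1=2
cmp esi, 0  (cmp 2,0)
jg L1: taken
after xor ebx, 13: ebx=1^13=12
after mov ebx, [edx]: ebx=M[204]=10
after add ebx, 6: ebx=10+6=16
after add edx, 4: edx=204+4=208
after sub esi, 1: esi=2-1=1
cmp esi, 0  (cmp 1,0)
jg L1: taken
after xor ebx, 13: ebx=16^13=29
after mov ebx, [edx]: ebx=M[208]=-4
after add ebx, 6: ebx=(-4)+6=2
after add edx, 4: edx=208+4=212
after sub esi, 1: esi=1-1=0
cmp esi, 0  (cmp 0,0)
jg L1: not taken
after mod ebx, 14: ebx=2%14=2
mov [204], ebx → M[204]=2
halt.
Total executed instructions: 27.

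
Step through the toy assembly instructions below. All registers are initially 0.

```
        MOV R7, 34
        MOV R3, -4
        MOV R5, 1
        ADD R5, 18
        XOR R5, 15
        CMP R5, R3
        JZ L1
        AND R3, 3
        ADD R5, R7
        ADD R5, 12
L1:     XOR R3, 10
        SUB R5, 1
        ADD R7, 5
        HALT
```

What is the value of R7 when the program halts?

R7=34
R3=-4
R5=1
R5=1+18=19
R5=19^15=28
CMP R5, R3  (cmp 28,-4)
JZ L1: not taken
R3=(-4)&3=0
R5=28+34=62
R5=62+12=74
R3=0^10=10
R5=74-1=73
R7=34+5=39
halt.

39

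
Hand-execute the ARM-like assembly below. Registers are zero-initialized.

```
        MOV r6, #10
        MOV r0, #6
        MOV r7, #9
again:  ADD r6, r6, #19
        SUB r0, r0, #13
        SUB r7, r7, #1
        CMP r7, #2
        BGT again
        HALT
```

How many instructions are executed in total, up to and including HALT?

after MOV r6, #10: r6=10
after MOV r0, #6: r0=6
after MOV r7, #9: r7=9
after ADD r6, r6, #19: r6=10+19=29
after SUB r0, r0, #13: r0=6-13=-7
after SUB r7, r7, #1: r7=9-1=8
CMP r7, #2  (cmp 8,2)
BGT again: taken
after ADD r6, r6, #19: r6=29+19=48
after SUB r0, r0, #13: r0=(-7)-13=-20
after SUB r7, r7, #1: r7=8-1=7
CMP r7, #2  (cmp 7,2)
BGT again: taken
after ADD r6, r6, #19: r6=48+19=67
after SUB r0, r0, #13: r0=(-20)-13=-33
after SUB r7, r7, #1: r7=7-1=6
CMP r7, #2  (cmp 6,2)
BGT again: taken
after ADD r6, r6, #19: r6=67+19=86
after SUB r0, r0, #13: r0=(-33)-13=-46
after SUB r7, r7, #1: r7=6-1=5
CMP r7, #2  (cmp 5,2)
BGT again: taken
after ADD r6, r6, #19: r6=86+19=105
after SUB r0, r0, #13: r0=(-46)-13=-59
after SUB r7, r7, #1: r7=5-1=4
CMP r7, #2  (cmp 4,2)
BGT again: taken
after ADD r6, r6, #19: r6=105+19=124
after SUB r0, r0, #13: r0=(-59)-13=-72
after SUB r7, r7, #1: r7=4-1=3
CMP r7, #2  (cmp 3,2)
BGT again: taken
after ADD r6, r6, #19: r6=124+19=143
after SUB r0, r0, #13: r0=(-72)-13=-85
after SUB r7, r7, #1: r7=3-1=2
CMP r7, #2  (cmp 2,2)
BGT again: not taken
halt.
Total executed instructions: 39.

39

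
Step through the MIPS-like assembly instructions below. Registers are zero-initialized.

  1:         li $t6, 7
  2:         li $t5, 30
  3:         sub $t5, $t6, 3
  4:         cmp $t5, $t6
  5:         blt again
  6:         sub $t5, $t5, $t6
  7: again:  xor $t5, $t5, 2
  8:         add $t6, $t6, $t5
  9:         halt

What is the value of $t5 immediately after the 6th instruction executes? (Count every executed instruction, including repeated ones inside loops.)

6

li $t6, 7 → $t6=7
li $t5, 30 → $t5=30
sub $t5, $t6, 3 → $t5=7-3=4
cmp $t5, $t6  (cmp 4,7)
blt again: taken
xor $t5, $t5, 2 → $t5=4^2=6
After step 6: $t5 = 6.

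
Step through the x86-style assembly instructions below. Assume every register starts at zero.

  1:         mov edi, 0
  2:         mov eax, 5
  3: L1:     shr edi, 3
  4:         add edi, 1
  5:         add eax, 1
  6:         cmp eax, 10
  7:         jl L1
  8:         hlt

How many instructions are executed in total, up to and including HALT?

mov edi, 0 → edi=0
mov eax, 5 → eax=5
shr edi, 3 → edi=0>>3=0
add edi, 1 → edi=0+1=1
add eax, 1 → eax=5+1=6
cmp eax, 10  (cmp 6,10)
jl L1: taken
shr edi, 3 → edi=1>>3=0
add edi, 1 → edi=0+1=1
add eax, 1 → eax=6+1=7
cmp eax, 10  (cmp 7,10)
jl L1: taken
shr edi, 3 → edi=1>>3=0
add edi, 1 → edi=0+1=1
add eax, 1 → eax=7+1=8
cmp eax, 10  (cmp 8,10)
jl L1: taken
shr edi, 3 → edi=1>>3=0
add edi, 1 → edi=0+1=1
add eax, 1 → eax=8+1=9
cmp eax, 10  (cmp 9,10)
jl L1: taken
shr edi, 3 → edi=1>>3=0
add edi, 1 → edi=0+1=1
add eax, 1 → eax=9+1=10
cmp eax, 10  (cmp 10,10)
jl L1: not taken
halt.
Total executed instructions: 28.

28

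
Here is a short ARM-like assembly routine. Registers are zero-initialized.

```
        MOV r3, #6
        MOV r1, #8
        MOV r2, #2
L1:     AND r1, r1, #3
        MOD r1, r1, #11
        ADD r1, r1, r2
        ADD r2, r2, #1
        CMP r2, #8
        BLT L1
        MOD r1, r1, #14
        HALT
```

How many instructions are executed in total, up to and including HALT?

41

after MOV r3, #6: r3=6
after MOV r1, #8: r1=8
after MOV r2, #2: r2=2
after AND r1, r1, #3: r1=8&3=0
after MOD r1, r1, #11: r1=0%11=0
after ADD r1, r1, r2: r1=0+2=2
after ADD r2, r2, #1: r2=2+1=3
CMP r2, #8  (cmp 3,8)
BLT L1: taken
after AND r1, r1, #3: r1=2&3=2
after MOD r1, r1, #11: r1=2%11=2
after ADD r1, r1, r2: r1=2+3=5
after ADD r2, r2, #1: r2=3+1=4
CMP r2, #8  (cmp 4,8)
BLT L1: taken
after AND r1, r1, #3: r1=5&3=1
after MOD r1, r1, #11: r1=1%11=1
after ADD r1, r1, r2: r1=1+4=5
after ADD r2, r2, #1: r2=4+1=5
CMP r2, #8  (cmp 5,8)
BLT L1: taken
after AND r1, r1, #3: r1=5&3=1
after MOD r1, r1, #11: r1=1%11=1
after ADD r1, r1, r2: r1=1+5=6
after ADD r2, r2, #1: r2=5+1=6
CMP r2, #8  (cmp 6,8)
BLT L1: taken
after AND r1, r1, #3: r1=6&3=2
after MOD r1, r1, #11: r1=2%11=2
after ADD r1, r1, r2: r1=2+6=8
after ADD r2, r2, #1: r2=6+1=7
CMP r2, #8  (cmp 7,8)
BLT L1: taken
after AND r1, r1, #3: r1=8&3=0
after MOD r1, r1, #11: r1=0%11=0
after ADD r1, r1, r2: r1=0+7=7
after ADD r2, r2, #1: r2=7+1=8
CMP r2, #8  (cmp 8,8)
BLT L1: not taken
after MOD r1, r1, #14: r1=7%14=7
halt.
Total executed instructions: 41.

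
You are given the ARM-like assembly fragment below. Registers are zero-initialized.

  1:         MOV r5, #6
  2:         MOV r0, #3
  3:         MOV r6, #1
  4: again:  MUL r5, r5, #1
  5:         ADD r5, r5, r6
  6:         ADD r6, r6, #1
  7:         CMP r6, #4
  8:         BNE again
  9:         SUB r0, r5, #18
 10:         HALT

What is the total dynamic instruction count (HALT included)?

20

MOV r5, #6 → r5=6
MOV r0, #3 → r0=3
MOV r6, #1 → r6=1
MUL r5, r5, #1 → r5=6*1=6
ADD r5, r5, r6 → r5=6+1=7
ADD r6, r6, #1 → r6=1+1=2
CMP r6, #4  (cmp 2,4)
BNE again: taken
MUL r5, r5, #1 → r5=7*1=7
ADD r5, r5, r6 → r5=7+2=9
ADD r6, r6, #1 → r6=2+1=3
CMP r6, #4  (cmp 3,4)
BNE again: taken
MUL r5, r5, #1 → r5=9*1=9
ADD r5, r5, r6 → r5=9+3=12
ADD r6, r6, #1 → r6=3+1=4
CMP r6, #4  (cmp 4,4)
BNE again: not taken
SUB r0, r5, #18 → r0=12-18=-6
halt.
Total executed instructions: 20.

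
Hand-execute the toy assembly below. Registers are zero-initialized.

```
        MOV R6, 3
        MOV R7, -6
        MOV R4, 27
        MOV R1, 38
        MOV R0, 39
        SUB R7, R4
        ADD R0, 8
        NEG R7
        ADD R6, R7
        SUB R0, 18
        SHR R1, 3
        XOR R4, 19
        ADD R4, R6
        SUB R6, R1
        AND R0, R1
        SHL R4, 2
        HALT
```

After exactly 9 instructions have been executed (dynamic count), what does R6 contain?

R6=3
R7=-6
R4=27
R1=38
R0=39
R7=(-6)-27=-33
R0=39+8=47
R7=-(-33)=33
R6=3+33=36
After step 9: R6 = 36.

36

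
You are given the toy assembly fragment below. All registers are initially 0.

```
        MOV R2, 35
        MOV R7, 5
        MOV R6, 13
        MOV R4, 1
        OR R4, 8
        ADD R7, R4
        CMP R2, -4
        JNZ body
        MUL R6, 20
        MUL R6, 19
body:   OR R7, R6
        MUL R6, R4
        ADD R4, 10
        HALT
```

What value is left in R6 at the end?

117

MOV R2, 35 → R2=35
MOV R7, 5 → R7=5
MOV R6, 13 → R6=13
MOV R4, 1 → R4=1
OR R4, 8 → R4=1|8=9
ADD R7, R4 → R7=5+9=14
CMP R2, -4  (cmp 35,-4)
JNZ body: taken
OR R7, R6 → R7=14|13=15
MUL R6, R4 → R6=13*9=117
ADD R4, 10 → R4=9+10=19
halt.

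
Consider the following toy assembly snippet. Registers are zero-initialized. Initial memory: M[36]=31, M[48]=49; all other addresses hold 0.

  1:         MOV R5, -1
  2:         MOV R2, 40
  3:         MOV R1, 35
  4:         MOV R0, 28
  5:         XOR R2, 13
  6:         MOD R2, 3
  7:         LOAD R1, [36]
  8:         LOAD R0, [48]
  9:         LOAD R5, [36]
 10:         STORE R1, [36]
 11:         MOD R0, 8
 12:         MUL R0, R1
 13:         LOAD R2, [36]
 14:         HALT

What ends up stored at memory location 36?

MOV R5, -1 → R5=-1
MOV R2, 40 → R2=40
MOV R1, 35 → R1=35
MOV R0, 28 → R0=28
XOR R2, 13 → R2=40^13=37
MOD R2, 3 → R2=37%3=1
LOAD R1, [36] → R1=M[36]=31
LOAD R0, [48] → R0=M[48]=49
LOAD R5, [36] → R5=M[36]=31
STORE R1, [36] → M[36]=31
MOD R0, 8 → R0=49%8=1
MUL R0, R1 → R0=1*31=31
LOAD R2, [36] → R2=M[36]=31
halt.

31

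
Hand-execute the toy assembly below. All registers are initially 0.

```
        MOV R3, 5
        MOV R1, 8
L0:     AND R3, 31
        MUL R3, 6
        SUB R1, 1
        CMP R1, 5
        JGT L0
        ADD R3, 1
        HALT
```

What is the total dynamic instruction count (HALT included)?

19

after MOV R3, 5: R3=5
after MOV R1, 8: R1=8
after AND R3, 31: R3=5&31=5
after MUL R3, 6: R3=5*6=30
after SUB R1, 1: R1=8-1=7
CMP R1, 5  (cmp 7,5)
JGT L0: taken
after AND R3, 31: R3=30&31=30
after MUL R3, 6: R3=30*6=180
after SUB R1, 1: R1=7-1=6
CMP R1, 5  (cmp 6,5)
JGT L0: taken
after AND R3, 31: R3=180&31=20
after MUL R3, 6: R3=20*6=120
after SUB R1, 1: R1=6-1=5
CMP R1, 5  (cmp 5,5)
JGT L0: not taken
after ADD R3, 1: R3=120+1=121
halt.
Total executed instructions: 19.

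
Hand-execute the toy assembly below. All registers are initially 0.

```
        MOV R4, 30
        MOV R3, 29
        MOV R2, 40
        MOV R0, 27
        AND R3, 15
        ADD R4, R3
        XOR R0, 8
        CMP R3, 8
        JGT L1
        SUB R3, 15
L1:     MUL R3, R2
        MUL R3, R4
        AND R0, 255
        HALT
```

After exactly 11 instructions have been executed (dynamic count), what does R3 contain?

after MOV R4, 30: R4=30
after MOV R3, 29: R3=29
after MOV R2, 40: R2=40
after MOV R0, 27: R0=27
after AND R3, 15: R3=29&15=13
after ADD R4, R3: R4=30+13=43
after XOR R0, 8: R0=27^8=19
CMP R3, 8  (cmp 13,8)
JGT L1: taken
after MUL R3, R2: R3=13*40=520
after MUL R3, R4: R3=520*43=22360
After step 11: R3 = 22360.

22360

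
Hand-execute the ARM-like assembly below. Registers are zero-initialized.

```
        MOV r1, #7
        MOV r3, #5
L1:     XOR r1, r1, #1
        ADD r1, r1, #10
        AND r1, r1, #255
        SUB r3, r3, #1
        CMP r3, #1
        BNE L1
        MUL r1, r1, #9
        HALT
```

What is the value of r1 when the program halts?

after MOV r1, #7: r1=7
after MOV r3, #5: r3=5
after XOR r1, r1, #1: r1=7^1=6
after ADD r1, r1, #10: r1=6+10=16
after AND r1, r1, #255: r1=16&255=16
after SUB r3, r3, #1: r3=5-1=4
CMP r3, #1  (cmp 4,1)
BNE L1: taken
after XOR r1, r1, #1: r1=16^1=17
after ADD r1, r1, #10: r1=17+10=27
after AND r1, r1, #255: r1=27&255=27
after SUB r3, r3, #1: r3=4-1=3
CMP r3, #1  (cmp 3,1)
BNE L1: taken
after XOR r1, r1, #1: r1=27^1=26
after ADD r1, r1, #10: r1=26+10=36
after AND r1, r1, #255: r1=36&255=36
after SUB r3, r3, #1: r3=3-1=2
CMP r3, #1  (cmp 2,1)
BNE L1: taken
after XOR r1, r1, #1: r1=36^1=37
after ADD r1, r1, #10: r1=37+10=47
after AND r1, r1, #255: r1=47&255=47
after SUB r3, r3, #1: r3=2-1=1
CMP r3, #1  (cmp 1,1)
BNE L1: not taken
after MUL r1, r1, #9: r1=47*9=423
halt.

423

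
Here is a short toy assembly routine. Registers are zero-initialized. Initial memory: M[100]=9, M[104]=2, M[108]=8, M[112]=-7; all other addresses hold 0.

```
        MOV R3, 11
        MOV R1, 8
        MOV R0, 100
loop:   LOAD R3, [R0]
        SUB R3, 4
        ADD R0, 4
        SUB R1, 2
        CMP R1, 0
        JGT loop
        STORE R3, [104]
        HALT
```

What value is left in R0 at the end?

R3=11
R1=8
R0=100
R3=M[100]=9
R3=9-4=5
R0=100+4=104
R1=8-2=6
CMP R1, 0  (cmp 6,0)
JGT loop: taken
R3=M[104]=2
R3=2-4=-2
R0=104+4=108
R1=6-2=4
CMP R1, 0  (cmp 4,0)
JGT loop: taken
R3=M[108]=8
R3=8-4=4
R0=108+4=112
R1=4-2=2
CMP R1, 0  (cmp 2,0)
JGT loop: taken
R3=M[112]=-7
R3=(-7)-4=-11
R0=112+4=116
R1=2-2=0
CMP R1, 0  (cmp 0,0)
JGT loop: not taken
STORE R3, [104] → M[104]=-11
halt.

116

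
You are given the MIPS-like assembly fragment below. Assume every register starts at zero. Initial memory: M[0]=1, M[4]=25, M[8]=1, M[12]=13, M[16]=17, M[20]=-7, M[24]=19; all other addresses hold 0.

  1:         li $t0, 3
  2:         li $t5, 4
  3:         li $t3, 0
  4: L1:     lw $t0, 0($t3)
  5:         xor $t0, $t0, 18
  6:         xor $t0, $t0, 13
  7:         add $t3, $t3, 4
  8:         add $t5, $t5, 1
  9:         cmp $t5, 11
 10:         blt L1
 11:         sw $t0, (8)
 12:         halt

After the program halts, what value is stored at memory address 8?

12

li $t0, 3 → $t0=3
li $t5, 4 → $t5=4
li $t3, 0 → $t3=0
lw $t0, 0($t3) → $t0=M[0]=1
xor $t0, $t0, 18 → $t0=1^18=19
xor $t0, $t0, 13 → $t0=19^13=30
add $t3, $t3, 4 → $t3=0+4=4
add $t5, $t5, 1 → $t5=4+1=5
cmp $t5, 11  (cmp 5,11)
blt L1: taken
lw $t0, 0($t3) → $t0=M[4]=25
xor $t0, $t0, 18 → $t0=25^18=11
xor $t0, $t0, 13 → $t0=11^13=6
add $t3, $t3, 4 → $t3=4+4=8
add $t5, $t5, 1 → $t5=5+1=6
cmp $t5, 11  (cmp 6,11)
blt L1: taken
lw $t0, 0($t3) → $t0=M[8]=1
xor $t0, $t0, 18 → $t0=1^18=19
xor $t0, $t0, 13 → $t0=19^13=30
add $t3, $t3, 4 → $t3=8+4=12
add $t5, $t5, 1 → $t5=6+1=7
cmp $t5, 11  (cmp 7,11)
blt L1: taken
lw $t0, 0($t3) → $t0=M[12]=13
xor $t0, $t0, 18 → $t0=13^18=31
xor $t0, $t0, 13 → $t0=31^13=18
add $t3, $t3, 4 → $t3=12+4=16
add $t5, $t5, 1 → $t5=7+1=8
cmp $t5, 11  (cmp 8,11)
blt L1: taken
lw $t0, 0($t3) → $t0=M[16]=17
xor $t0, $t0, 18 → $t0=17^18=3
xor $t0, $t0, 13 → $t0=3^13=14
add $t3, $t3, 4 → $t3=16+4=20
add $t5, $t5, 1 → $t5=8+1=9
cmp $t5, 11  (cmp 9,11)
blt L1: taken
lw $t0, 0($t3) → $t0=M[20]=-7
xor $t0, $t0, 18 → $t0=(-7)^18=-21
xor $t0, $t0, 13 → $t0=(-21)^13=-26
add $t3, $t3, 4 → $t3=20+4=24
add $t5, $t5, 1 → $t5=9+1=10
cmp $t5, 11  (cmp 10,11)
blt L1: taken
lw $t0, 0($t3) → $t0=M[24]=19
xor $t0, $t0, 18 → $t0=19^18=1
xor $t0, $t0, 13 → $t0=1^13=12
add $t3, $t3, 4 → $t3=24+4=28
add $t5, $t5, 1 → $t5=10+1=11
cmp $t5, 11  (cmp 11,11)
blt L1: not taken
sw $t0, (8) → M[8]=12
halt.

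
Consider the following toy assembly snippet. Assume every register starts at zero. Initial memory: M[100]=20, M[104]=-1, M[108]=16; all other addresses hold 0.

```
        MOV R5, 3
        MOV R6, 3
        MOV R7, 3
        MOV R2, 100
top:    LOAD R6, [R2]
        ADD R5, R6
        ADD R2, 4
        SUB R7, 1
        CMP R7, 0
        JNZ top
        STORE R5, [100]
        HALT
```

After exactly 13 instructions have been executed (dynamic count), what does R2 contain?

108

after MOV R5, 3: R5=3
after MOV R6, 3: R6=3
after MOV R7, 3: R7=3
after MOV R2, 100: R2=100
after LOAD R6, [R2]: R6=M[100]=20
after ADD R5, R6: R5=3+20=23
after ADD R2, 4: R2=100+4=104
after SUB R7, 1: R7=3-1=2
CMP R7, 0  (cmp 2,0)
JNZ top: taken
after LOAD R6, [R2]: R6=M[104]=-1
after ADD R5, R6: R5=23+(-1)=22
after ADD R2, 4: R2=104+4=108
After step 13: R2 = 108.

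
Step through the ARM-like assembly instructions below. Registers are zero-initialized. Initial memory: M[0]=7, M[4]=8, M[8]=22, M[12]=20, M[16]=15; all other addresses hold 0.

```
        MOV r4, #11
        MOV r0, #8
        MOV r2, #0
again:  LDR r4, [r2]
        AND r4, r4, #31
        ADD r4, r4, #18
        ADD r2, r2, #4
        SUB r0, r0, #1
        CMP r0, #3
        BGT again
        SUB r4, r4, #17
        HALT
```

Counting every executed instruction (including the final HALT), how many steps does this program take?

r4=11
r0=8
r2=0
r4=M[0]=7
r4=7&31=7
r4=7+18=25
r2=0+4=4
r0=8-1=7
CMP r0, #3  (cmp 7,3)
BGT again: taken
r4=M[4]=8
r4=8&31=8
r4=8+18=26
r2=4+4=8
r0=7-1=6
CMP r0, #3  (cmp 6,3)
BGT again: taken
r4=M[8]=22
r4=22&31=22
r4=22+18=40
r2=8+4=12
r0=6-1=5
CMP r0, #3  (cmp 5,3)
BGT again: taken
r4=M[12]=20
r4=20&31=20
r4=20+18=38
r2=12+4=16
r0=5-1=4
CMP r0, #3  (cmp 4,3)
BGT again: taken
r4=M[16]=15
r4=15&31=15
r4=15+18=33
r2=16+4=20
r0=4-1=3
CMP r0, #3  (cmp 3,3)
BGT again: not taken
r4=33-17=16
halt.
Total executed instructions: 40.

40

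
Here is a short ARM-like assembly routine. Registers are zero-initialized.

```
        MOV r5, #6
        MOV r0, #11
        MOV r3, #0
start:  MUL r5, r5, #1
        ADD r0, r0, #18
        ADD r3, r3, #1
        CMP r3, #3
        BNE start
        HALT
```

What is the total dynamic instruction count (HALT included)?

19

after MOV r5, #6: r5=6
after MOV r0, #11: r0=11
after MOV r3, #0: r3=0
after MUL r5, r5, #1: r5=6*1=6
after ADD r0, r0, #18: r0=11+18=29
after ADD r3, r3, #1: r3=0+1=1
CMP r3, #3  (cmp 1,3)
BNE start: taken
after MUL r5, r5, #1: r5=6*1=6
after ADD r0, r0, #18: r0=29+18=47
after ADD r3, r3, #1: r3=1+1=2
CMP r3, #3  (cmp 2,3)
BNE start: taken
after MUL r5, r5, #1: r5=6*1=6
after ADD r0, r0, #18: r0=47+18=65
after ADD r3, r3, #1: r3=2+1=3
CMP r3, #3  (cmp 3,3)
BNE start: not taken
halt.
Total executed instructions: 19.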